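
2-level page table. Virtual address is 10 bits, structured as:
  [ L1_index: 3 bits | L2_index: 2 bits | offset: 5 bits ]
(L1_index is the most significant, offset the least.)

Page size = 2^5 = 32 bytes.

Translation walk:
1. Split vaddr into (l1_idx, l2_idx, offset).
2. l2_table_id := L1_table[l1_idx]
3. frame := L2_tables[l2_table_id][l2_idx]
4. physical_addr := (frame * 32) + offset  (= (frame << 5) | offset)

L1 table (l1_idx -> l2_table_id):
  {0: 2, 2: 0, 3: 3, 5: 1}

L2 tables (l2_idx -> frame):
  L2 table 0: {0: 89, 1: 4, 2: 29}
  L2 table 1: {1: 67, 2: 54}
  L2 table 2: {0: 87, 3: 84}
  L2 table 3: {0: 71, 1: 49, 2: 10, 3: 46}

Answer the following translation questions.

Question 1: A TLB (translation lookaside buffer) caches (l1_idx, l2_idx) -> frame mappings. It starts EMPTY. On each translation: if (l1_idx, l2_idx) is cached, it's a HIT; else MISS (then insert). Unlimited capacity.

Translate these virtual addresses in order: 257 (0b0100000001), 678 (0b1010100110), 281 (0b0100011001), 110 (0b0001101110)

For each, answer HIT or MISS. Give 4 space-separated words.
Answer: MISS MISS HIT MISS

Derivation:
vaddr=257: (2,0) not in TLB -> MISS, insert
vaddr=678: (5,1) not in TLB -> MISS, insert
vaddr=281: (2,0) in TLB -> HIT
vaddr=110: (0,3) not in TLB -> MISS, insert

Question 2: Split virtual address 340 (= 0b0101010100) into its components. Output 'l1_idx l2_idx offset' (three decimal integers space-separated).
vaddr = 340 = 0b0101010100
  top 3 bits -> l1_idx = 2
  next 2 bits -> l2_idx = 2
  bottom 5 bits -> offset = 20

Answer: 2 2 20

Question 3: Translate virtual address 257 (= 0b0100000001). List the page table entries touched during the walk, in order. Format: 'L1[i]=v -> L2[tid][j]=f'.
Answer: L1[2]=0 -> L2[0][0]=89

Derivation:
vaddr = 257 = 0b0100000001
Split: l1_idx=2, l2_idx=0, offset=1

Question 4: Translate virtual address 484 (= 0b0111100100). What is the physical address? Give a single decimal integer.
vaddr = 484 = 0b0111100100
Split: l1_idx=3, l2_idx=3, offset=4
L1[3] = 3
L2[3][3] = 46
paddr = 46 * 32 + 4 = 1476

Answer: 1476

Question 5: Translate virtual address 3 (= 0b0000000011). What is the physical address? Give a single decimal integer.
Answer: 2787

Derivation:
vaddr = 3 = 0b0000000011
Split: l1_idx=0, l2_idx=0, offset=3
L1[0] = 2
L2[2][0] = 87
paddr = 87 * 32 + 3 = 2787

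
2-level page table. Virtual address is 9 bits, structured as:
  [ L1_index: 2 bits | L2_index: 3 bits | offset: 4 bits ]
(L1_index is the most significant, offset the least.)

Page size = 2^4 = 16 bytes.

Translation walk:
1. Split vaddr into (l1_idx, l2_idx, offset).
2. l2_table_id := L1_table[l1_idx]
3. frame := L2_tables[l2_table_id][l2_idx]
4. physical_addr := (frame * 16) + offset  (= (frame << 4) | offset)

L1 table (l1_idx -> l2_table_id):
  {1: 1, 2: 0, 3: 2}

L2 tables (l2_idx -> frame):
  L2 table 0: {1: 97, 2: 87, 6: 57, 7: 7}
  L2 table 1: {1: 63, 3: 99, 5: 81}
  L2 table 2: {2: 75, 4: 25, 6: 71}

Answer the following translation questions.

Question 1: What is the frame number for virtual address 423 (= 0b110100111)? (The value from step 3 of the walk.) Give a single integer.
vaddr = 423: l1_idx=3, l2_idx=2
L1[3] = 2; L2[2][2] = 75

Answer: 75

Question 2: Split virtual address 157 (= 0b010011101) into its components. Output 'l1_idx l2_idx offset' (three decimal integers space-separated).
Answer: 1 1 13

Derivation:
vaddr = 157 = 0b010011101
  top 2 bits -> l1_idx = 1
  next 3 bits -> l2_idx = 1
  bottom 4 bits -> offset = 13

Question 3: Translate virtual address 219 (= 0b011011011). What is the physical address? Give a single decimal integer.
vaddr = 219 = 0b011011011
Split: l1_idx=1, l2_idx=5, offset=11
L1[1] = 1
L2[1][5] = 81
paddr = 81 * 16 + 11 = 1307

Answer: 1307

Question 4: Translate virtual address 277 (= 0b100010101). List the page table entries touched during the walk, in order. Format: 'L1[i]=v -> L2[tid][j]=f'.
vaddr = 277 = 0b100010101
Split: l1_idx=2, l2_idx=1, offset=5

Answer: L1[2]=0 -> L2[0][1]=97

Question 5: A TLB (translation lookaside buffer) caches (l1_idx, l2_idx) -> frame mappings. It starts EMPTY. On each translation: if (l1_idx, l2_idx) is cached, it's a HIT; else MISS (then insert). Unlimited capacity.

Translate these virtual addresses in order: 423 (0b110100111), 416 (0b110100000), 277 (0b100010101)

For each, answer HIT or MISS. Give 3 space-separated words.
Answer: MISS HIT MISS

Derivation:
vaddr=423: (3,2) not in TLB -> MISS, insert
vaddr=416: (3,2) in TLB -> HIT
vaddr=277: (2,1) not in TLB -> MISS, insert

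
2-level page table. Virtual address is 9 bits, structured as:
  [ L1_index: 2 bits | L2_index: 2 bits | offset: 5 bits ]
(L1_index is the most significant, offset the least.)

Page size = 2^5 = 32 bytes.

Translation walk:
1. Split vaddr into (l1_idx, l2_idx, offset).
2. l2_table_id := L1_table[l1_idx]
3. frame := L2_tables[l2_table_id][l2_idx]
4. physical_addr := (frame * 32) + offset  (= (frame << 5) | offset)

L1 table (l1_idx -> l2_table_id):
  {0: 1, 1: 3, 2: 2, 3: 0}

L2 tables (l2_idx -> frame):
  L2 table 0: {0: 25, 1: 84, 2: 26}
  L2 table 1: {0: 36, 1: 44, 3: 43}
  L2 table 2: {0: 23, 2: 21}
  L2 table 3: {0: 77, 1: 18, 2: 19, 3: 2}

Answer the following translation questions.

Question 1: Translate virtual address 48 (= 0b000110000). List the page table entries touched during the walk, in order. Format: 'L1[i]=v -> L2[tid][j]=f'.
Answer: L1[0]=1 -> L2[1][1]=44

Derivation:
vaddr = 48 = 0b000110000
Split: l1_idx=0, l2_idx=1, offset=16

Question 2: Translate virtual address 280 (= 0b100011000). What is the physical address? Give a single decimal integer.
Answer: 760

Derivation:
vaddr = 280 = 0b100011000
Split: l1_idx=2, l2_idx=0, offset=24
L1[2] = 2
L2[2][0] = 23
paddr = 23 * 32 + 24 = 760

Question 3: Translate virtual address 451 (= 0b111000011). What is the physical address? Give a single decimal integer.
vaddr = 451 = 0b111000011
Split: l1_idx=3, l2_idx=2, offset=3
L1[3] = 0
L2[0][2] = 26
paddr = 26 * 32 + 3 = 835

Answer: 835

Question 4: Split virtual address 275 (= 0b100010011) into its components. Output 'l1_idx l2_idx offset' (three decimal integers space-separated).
vaddr = 275 = 0b100010011
  top 2 bits -> l1_idx = 2
  next 2 bits -> l2_idx = 0
  bottom 5 bits -> offset = 19

Answer: 2 0 19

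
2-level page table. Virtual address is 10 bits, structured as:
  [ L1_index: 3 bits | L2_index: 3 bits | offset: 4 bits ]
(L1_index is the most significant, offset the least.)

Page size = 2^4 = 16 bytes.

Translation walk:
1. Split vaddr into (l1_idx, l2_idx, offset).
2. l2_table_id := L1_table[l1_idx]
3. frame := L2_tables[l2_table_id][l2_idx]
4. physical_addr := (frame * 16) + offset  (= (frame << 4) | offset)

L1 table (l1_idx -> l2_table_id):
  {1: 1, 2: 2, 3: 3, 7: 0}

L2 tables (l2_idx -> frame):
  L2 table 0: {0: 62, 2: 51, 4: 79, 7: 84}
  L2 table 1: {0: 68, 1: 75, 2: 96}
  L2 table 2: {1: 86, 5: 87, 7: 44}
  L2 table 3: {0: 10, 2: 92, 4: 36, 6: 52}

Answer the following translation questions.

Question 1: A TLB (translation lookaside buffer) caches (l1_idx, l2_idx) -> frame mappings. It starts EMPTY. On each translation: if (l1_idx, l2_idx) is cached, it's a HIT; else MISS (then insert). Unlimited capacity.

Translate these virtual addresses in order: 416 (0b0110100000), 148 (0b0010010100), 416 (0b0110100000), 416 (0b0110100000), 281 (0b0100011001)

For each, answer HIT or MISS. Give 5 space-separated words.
vaddr=416: (3,2) not in TLB -> MISS, insert
vaddr=148: (1,1) not in TLB -> MISS, insert
vaddr=416: (3,2) in TLB -> HIT
vaddr=416: (3,2) in TLB -> HIT
vaddr=281: (2,1) not in TLB -> MISS, insert

Answer: MISS MISS HIT HIT MISS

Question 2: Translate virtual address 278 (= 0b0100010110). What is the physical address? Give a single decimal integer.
Answer: 1382

Derivation:
vaddr = 278 = 0b0100010110
Split: l1_idx=2, l2_idx=1, offset=6
L1[2] = 2
L2[2][1] = 86
paddr = 86 * 16 + 6 = 1382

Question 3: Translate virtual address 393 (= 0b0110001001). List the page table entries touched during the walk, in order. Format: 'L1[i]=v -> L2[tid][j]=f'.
Answer: L1[3]=3 -> L2[3][0]=10

Derivation:
vaddr = 393 = 0b0110001001
Split: l1_idx=3, l2_idx=0, offset=9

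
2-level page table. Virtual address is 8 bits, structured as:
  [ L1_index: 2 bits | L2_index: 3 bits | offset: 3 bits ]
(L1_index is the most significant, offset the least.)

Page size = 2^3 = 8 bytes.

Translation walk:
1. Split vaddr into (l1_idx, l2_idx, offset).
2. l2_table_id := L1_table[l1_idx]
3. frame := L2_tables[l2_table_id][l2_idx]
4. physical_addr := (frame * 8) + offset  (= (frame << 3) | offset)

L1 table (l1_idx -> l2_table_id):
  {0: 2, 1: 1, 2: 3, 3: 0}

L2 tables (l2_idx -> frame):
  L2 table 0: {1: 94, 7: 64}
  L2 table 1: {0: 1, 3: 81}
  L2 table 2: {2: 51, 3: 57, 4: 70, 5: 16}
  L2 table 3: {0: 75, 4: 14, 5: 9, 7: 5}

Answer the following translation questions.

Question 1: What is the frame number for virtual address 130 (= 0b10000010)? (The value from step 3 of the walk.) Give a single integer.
Answer: 75

Derivation:
vaddr = 130: l1_idx=2, l2_idx=0
L1[2] = 3; L2[3][0] = 75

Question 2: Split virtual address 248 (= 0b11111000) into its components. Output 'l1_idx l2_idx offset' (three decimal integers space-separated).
vaddr = 248 = 0b11111000
  top 2 bits -> l1_idx = 3
  next 3 bits -> l2_idx = 7
  bottom 3 bits -> offset = 0

Answer: 3 7 0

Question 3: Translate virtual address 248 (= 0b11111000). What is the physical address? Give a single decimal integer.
Answer: 512

Derivation:
vaddr = 248 = 0b11111000
Split: l1_idx=3, l2_idx=7, offset=0
L1[3] = 0
L2[0][7] = 64
paddr = 64 * 8 + 0 = 512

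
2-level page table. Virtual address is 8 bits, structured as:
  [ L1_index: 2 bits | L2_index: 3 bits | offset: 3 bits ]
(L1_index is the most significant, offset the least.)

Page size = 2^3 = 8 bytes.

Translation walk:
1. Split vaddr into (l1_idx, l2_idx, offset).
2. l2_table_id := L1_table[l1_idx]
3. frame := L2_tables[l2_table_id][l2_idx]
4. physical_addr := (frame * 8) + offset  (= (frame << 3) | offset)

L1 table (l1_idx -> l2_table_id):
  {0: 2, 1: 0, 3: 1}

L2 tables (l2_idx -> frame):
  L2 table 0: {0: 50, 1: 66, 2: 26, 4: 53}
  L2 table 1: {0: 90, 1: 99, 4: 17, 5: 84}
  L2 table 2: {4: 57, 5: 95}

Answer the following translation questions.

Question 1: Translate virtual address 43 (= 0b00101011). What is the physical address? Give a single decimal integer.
Answer: 763

Derivation:
vaddr = 43 = 0b00101011
Split: l1_idx=0, l2_idx=5, offset=3
L1[0] = 2
L2[2][5] = 95
paddr = 95 * 8 + 3 = 763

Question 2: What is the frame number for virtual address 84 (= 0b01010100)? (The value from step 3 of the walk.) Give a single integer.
Answer: 26

Derivation:
vaddr = 84: l1_idx=1, l2_idx=2
L1[1] = 0; L2[0][2] = 26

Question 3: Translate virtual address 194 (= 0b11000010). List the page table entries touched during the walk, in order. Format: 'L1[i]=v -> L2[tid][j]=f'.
Answer: L1[3]=1 -> L2[1][0]=90

Derivation:
vaddr = 194 = 0b11000010
Split: l1_idx=3, l2_idx=0, offset=2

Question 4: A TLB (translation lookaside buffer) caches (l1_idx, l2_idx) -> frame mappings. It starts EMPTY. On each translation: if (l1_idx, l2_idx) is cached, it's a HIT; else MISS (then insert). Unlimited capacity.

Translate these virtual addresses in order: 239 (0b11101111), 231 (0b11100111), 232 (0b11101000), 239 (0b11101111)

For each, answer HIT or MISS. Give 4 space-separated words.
Answer: MISS MISS HIT HIT

Derivation:
vaddr=239: (3,5) not in TLB -> MISS, insert
vaddr=231: (3,4) not in TLB -> MISS, insert
vaddr=232: (3,5) in TLB -> HIT
vaddr=239: (3,5) in TLB -> HIT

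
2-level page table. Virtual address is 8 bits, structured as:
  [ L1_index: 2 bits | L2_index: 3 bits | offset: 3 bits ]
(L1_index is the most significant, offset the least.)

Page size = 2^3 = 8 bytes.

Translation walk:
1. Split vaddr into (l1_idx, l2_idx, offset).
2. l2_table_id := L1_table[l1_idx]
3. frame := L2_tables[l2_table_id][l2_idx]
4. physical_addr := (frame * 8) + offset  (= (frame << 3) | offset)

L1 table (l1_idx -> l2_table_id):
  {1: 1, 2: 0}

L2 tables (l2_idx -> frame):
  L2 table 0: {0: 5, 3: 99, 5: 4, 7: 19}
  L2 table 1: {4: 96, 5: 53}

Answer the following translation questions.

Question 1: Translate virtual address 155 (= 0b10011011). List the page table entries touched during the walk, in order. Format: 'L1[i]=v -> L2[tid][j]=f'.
Answer: L1[2]=0 -> L2[0][3]=99

Derivation:
vaddr = 155 = 0b10011011
Split: l1_idx=2, l2_idx=3, offset=3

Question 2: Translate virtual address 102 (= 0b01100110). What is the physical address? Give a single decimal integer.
Answer: 774

Derivation:
vaddr = 102 = 0b01100110
Split: l1_idx=1, l2_idx=4, offset=6
L1[1] = 1
L2[1][4] = 96
paddr = 96 * 8 + 6 = 774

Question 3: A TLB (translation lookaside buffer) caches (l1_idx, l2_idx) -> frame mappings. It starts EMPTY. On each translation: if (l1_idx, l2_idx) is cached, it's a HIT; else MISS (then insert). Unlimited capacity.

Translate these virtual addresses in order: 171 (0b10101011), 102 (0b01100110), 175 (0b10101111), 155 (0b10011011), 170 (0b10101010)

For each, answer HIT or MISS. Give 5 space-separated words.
Answer: MISS MISS HIT MISS HIT

Derivation:
vaddr=171: (2,5) not in TLB -> MISS, insert
vaddr=102: (1,4) not in TLB -> MISS, insert
vaddr=175: (2,5) in TLB -> HIT
vaddr=155: (2,3) not in TLB -> MISS, insert
vaddr=170: (2,5) in TLB -> HIT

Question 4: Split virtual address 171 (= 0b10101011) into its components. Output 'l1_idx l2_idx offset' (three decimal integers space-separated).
vaddr = 171 = 0b10101011
  top 2 bits -> l1_idx = 2
  next 3 bits -> l2_idx = 5
  bottom 3 bits -> offset = 3

Answer: 2 5 3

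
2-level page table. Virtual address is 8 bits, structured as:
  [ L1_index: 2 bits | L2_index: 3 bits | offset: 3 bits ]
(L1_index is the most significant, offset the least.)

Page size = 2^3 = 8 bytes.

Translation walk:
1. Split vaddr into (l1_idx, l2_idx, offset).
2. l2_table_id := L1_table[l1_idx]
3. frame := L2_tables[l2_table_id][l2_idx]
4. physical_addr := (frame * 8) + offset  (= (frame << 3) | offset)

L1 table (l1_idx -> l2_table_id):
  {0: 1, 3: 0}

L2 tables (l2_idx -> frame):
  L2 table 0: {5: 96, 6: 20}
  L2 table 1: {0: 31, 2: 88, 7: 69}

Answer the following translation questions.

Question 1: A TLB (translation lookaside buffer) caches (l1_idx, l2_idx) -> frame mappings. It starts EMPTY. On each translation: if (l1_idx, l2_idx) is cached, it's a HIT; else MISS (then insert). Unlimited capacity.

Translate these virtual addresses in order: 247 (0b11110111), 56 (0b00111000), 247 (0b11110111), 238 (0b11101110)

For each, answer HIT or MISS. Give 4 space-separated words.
Answer: MISS MISS HIT MISS

Derivation:
vaddr=247: (3,6) not in TLB -> MISS, insert
vaddr=56: (0,7) not in TLB -> MISS, insert
vaddr=247: (3,6) in TLB -> HIT
vaddr=238: (3,5) not in TLB -> MISS, insert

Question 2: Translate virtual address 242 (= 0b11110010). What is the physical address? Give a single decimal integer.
Answer: 162

Derivation:
vaddr = 242 = 0b11110010
Split: l1_idx=3, l2_idx=6, offset=2
L1[3] = 0
L2[0][6] = 20
paddr = 20 * 8 + 2 = 162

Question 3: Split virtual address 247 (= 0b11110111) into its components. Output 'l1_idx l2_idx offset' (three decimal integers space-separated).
Answer: 3 6 7

Derivation:
vaddr = 247 = 0b11110111
  top 2 bits -> l1_idx = 3
  next 3 bits -> l2_idx = 6
  bottom 3 bits -> offset = 7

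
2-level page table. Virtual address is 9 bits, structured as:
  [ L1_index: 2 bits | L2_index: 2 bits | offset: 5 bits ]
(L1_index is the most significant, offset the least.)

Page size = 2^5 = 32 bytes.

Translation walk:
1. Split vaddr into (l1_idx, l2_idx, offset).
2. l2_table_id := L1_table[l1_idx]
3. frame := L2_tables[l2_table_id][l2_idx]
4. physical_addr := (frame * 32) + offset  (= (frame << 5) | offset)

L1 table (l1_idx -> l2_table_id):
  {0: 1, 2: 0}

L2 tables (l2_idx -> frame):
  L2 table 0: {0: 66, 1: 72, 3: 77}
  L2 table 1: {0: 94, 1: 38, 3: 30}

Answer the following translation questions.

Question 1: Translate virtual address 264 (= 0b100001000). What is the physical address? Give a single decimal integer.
Answer: 2120

Derivation:
vaddr = 264 = 0b100001000
Split: l1_idx=2, l2_idx=0, offset=8
L1[2] = 0
L2[0][0] = 66
paddr = 66 * 32 + 8 = 2120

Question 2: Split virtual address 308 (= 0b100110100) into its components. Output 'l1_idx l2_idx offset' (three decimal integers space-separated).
Answer: 2 1 20

Derivation:
vaddr = 308 = 0b100110100
  top 2 bits -> l1_idx = 2
  next 2 bits -> l2_idx = 1
  bottom 5 bits -> offset = 20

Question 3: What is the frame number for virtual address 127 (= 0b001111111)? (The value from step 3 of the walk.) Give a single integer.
vaddr = 127: l1_idx=0, l2_idx=3
L1[0] = 1; L2[1][3] = 30

Answer: 30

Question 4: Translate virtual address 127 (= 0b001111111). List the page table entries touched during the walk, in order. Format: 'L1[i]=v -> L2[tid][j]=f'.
Answer: L1[0]=1 -> L2[1][3]=30

Derivation:
vaddr = 127 = 0b001111111
Split: l1_idx=0, l2_idx=3, offset=31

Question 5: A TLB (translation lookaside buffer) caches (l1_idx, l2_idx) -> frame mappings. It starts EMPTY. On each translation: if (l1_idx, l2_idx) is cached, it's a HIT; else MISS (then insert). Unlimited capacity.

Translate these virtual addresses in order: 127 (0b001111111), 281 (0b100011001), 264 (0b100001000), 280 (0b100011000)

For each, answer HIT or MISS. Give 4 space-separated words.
vaddr=127: (0,3) not in TLB -> MISS, insert
vaddr=281: (2,0) not in TLB -> MISS, insert
vaddr=264: (2,0) in TLB -> HIT
vaddr=280: (2,0) in TLB -> HIT

Answer: MISS MISS HIT HIT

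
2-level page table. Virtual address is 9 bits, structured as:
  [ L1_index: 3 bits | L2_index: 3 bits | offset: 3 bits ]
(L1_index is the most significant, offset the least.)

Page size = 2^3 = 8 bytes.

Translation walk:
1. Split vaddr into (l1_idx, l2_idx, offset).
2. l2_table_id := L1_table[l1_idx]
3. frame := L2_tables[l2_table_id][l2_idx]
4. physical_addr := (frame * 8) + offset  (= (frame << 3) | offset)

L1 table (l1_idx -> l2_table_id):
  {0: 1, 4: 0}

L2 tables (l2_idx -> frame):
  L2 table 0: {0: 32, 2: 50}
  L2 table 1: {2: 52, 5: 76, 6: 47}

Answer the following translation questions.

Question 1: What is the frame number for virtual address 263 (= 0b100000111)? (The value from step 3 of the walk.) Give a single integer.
vaddr = 263: l1_idx=4, l2_idx=0
L1[4] = 0; L2[0][0] = 32

Answer: 32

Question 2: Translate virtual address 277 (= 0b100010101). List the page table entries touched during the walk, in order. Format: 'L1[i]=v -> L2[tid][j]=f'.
vaddr = 277 = 0b100010101
Split: l1_idx=4, l2_idx=2, offset=5

Answer: L1[4]=0 -> L2[0][2]=50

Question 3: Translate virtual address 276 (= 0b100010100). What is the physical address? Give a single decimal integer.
vaddr = 276 = 0b100010100
Split: l1_idx=4, l2_idx=2, offset=4
L1[4] = 0
L2[0][2] = 50
paddr = 50 * 8 + 4 = 404

Answer: 404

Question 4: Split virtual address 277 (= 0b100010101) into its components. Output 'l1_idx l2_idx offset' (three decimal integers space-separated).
Answer: 4 2 5

Derivation:
vaddr = 277 = 0b100010101
  top 3 bits -> l1_idx = 4
  next 3 bits -> l2_idx = 2
  bottom 3 bits -> offset = 5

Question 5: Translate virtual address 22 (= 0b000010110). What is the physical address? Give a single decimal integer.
Answer: 422

Derivation:
vaddr = 22 = 0b000010110
Split: l1_idx=0, l2_idx=2, offset=6
L1[0] = 1
L2[1][2] = 52
paddr = 52 * 8 + 6 = 422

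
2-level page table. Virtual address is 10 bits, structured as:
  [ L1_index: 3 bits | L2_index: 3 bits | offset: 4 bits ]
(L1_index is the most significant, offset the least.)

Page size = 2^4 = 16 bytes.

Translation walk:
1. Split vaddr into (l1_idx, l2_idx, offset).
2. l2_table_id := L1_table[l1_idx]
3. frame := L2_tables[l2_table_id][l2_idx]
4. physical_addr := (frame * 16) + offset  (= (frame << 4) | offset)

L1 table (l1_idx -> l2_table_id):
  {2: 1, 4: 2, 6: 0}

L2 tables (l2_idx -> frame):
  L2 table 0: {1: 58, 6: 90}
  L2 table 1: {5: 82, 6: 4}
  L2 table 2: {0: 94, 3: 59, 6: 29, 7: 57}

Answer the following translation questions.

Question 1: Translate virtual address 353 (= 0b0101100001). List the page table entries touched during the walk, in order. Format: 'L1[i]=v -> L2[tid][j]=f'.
Answer: L1[2]=1 -> L2[1][6]=4

Derivation:
vaddr = 353 = 0b0101100001
Split: l1_idx=2, l2_idx=6, offset=1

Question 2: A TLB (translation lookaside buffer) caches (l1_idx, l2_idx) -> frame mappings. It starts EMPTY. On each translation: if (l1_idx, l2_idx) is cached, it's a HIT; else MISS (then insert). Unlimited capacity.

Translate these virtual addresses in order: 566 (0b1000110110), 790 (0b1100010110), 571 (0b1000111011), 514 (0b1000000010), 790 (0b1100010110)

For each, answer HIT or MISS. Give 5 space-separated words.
vaddr=566: (4,3) not in TLB -> MISS, insert
vaddr=790: (6,1) not in TLB -> MISS, insert
vaddr=571: (4,3) in TLB -> HIT
vaddr=514: (4,0) not in TLB -> MISS, insert
vaddr=790: (6,1) in TLB -> HIT

Answer: MISS MISS HIT MISS HIT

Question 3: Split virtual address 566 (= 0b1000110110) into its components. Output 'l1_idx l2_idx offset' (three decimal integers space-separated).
vaddr = 566 = 0b1000110110
  top 3 bits -> l1_idx = 4
  next 3 bits -> l2_idx = 3
  bottom 4 bits -> offset = 6

Answer: 4 3 6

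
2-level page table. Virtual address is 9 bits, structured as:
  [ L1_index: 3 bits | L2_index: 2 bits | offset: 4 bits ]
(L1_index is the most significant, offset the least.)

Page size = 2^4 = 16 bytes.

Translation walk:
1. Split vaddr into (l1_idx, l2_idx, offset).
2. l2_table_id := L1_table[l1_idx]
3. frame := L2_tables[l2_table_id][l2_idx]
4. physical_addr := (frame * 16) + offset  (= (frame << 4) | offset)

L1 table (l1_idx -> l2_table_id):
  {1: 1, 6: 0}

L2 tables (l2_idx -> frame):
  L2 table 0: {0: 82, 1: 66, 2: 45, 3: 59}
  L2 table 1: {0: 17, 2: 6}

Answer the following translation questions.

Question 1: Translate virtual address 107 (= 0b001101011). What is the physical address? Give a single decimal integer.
Answer: 107

Derivation:
vaddr = 107 = 0b001101011
Split: l1_idx=1, l2_idx=2, offset=11
L1[1] = 1
L2[1][2] = 6
paddr = 6 * 16 + 11 = 107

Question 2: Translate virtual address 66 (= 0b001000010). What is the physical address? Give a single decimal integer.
Answer: 274

Derivation:
vaddr = 66 = 0b001000010
Split: l1_idx=1, l2_idx=0, offset=2
L1[1] = 1
L2[1][0] = 17
paddr = 17 * 16 + 2 = 274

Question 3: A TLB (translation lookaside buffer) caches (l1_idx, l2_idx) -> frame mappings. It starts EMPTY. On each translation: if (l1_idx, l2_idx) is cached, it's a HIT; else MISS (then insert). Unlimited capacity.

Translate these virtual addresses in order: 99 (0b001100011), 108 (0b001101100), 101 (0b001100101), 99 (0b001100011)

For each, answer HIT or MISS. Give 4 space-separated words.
vaddr=99: (1,2) not in TLB -> MISS, insert
vaddr=108: (1,2) in TLB -> HIT
vaddr=101: (1,2) in TLB -> HIT
vaddr=99: (1,2) in TLB -> HIT

Answer: MISS HIT HIT HIT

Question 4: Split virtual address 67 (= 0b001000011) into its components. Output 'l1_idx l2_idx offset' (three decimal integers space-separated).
vaddr = 67 = 0b001000011
  top 3 bits -> l1_idx = 1
  next 2 bits -> l2_idx = 0
  bottom 4 bits -> offset = 3

Answer: 1 0 3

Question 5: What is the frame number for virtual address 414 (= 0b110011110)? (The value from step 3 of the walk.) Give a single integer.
vaddr = 414: l1_idx=6, l2_idx=1
L1[6] = 0; L2[0][1] = 66

Answer: 66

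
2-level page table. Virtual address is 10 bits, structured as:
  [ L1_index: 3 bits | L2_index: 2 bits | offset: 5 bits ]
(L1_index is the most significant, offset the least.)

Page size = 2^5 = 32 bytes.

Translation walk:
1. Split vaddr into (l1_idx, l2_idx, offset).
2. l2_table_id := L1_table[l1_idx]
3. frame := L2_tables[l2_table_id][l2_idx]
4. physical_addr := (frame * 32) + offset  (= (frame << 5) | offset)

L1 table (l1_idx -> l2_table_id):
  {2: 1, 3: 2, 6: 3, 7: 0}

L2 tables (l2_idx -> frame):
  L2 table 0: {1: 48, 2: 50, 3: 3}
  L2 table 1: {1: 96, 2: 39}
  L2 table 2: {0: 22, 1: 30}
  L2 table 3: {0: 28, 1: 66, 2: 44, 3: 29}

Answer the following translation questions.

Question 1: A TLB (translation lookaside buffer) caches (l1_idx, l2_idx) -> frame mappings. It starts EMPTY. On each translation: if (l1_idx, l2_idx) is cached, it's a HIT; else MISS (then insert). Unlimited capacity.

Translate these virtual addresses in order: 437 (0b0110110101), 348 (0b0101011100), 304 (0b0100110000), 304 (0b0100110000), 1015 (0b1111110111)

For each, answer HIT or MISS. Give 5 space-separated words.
Answer: MISS MISS MISS HIT MISS

Derivation:
vaddr=437: (3,1) not in TLB -> MISS, insert
vaddr=348: (2,2) not in TLB -> MISS, insert
vaddr=304: (2,1) not in TLB -> MISS, insert
vaddr=304: (2,1) in TLB -> HIT
vaddr=1015: (7,3) not in TLB -> MISS, insert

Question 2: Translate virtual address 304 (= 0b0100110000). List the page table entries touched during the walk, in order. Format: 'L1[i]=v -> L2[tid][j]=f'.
vaddr = 304 = 0b0100110000
Split: l1_idx=2, l2_idx=1, offset=16

Answer: L1[2]=1 -> L2[1][1]=96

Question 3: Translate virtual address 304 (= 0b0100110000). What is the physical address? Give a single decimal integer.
vaddr = 304 = 0b0100110000
Split: l1_idx=2, l2_idx=1, offset=16
L1[2] = 1
L2[1][1] = 96
paddr = 96 * 32 + 16 = 3088

Answer: 3088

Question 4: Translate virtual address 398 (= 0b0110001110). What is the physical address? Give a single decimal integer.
Answer: 718

Derivation:
vaddr = 398 = 0b0110001110
Split: l1_idx=3, l2_idx=0, offset=14
L1[3] = 2
L2[2][0] = 22
paddr = 22 * 32 + 14 = 718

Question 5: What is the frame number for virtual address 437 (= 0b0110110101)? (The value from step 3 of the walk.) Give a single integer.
Answer: 30

Derivation:
vaddr = 437: l1_idx=3, l2_idx=1
L1[3] = 2; L2[2][1] = 30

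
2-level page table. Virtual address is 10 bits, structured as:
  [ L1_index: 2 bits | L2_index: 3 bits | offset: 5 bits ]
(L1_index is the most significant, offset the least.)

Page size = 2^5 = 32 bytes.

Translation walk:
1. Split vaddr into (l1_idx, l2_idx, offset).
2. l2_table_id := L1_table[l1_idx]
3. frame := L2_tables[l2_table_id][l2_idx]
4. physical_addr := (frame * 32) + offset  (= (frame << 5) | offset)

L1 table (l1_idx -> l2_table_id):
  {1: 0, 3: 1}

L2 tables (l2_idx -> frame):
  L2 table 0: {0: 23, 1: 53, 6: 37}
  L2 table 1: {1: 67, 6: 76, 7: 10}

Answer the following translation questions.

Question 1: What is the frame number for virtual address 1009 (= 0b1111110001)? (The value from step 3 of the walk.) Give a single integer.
Answer: 10

Derivation:
vaddr = 1009: l1_idx=3, l2_idx=7
L1[3] = 1; L2[1][7] = 10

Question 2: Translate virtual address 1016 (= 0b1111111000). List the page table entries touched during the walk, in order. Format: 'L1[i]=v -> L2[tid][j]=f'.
Answer: L1[3]=1 -> L2[1][7]=10

Derivation:
vaddr = 1016 = 0b1111111000
Split: l1_idx=3, l2_idx=7, offset=24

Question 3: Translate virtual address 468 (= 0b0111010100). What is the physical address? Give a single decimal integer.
Answer: 1204

Derivation:
vaddr = 468 = 0b0111010100
Split: l1_idx=1, l2_idx=6, offset=20
L1[1] = 0
L2[0][6] = 37
paddr = 37 * 32 + 20 = 1204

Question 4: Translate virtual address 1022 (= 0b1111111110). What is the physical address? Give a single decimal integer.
Answer: 350

Derivation:
vaddr = 1022 = 0b1111111110
Split: l1_idx=3, l2_idx=7, offset=30
L1[3] = 1
L2[1][7] = 10
paddr = 10 * 32 + 30 = 350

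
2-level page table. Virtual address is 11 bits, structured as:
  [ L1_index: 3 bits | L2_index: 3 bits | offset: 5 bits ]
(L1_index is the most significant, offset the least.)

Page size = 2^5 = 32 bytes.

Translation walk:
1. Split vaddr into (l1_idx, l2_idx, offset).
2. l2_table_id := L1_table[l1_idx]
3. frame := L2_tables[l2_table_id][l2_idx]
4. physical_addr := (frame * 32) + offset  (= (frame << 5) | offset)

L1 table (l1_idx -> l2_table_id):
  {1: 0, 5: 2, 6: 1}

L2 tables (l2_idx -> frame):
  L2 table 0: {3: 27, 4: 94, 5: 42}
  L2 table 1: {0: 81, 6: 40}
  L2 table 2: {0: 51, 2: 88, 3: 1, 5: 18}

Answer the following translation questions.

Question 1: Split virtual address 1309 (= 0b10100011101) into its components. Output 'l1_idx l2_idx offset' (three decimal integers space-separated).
vaddr = 1309 = 0b10100011101
  top 3 bits -> l1_idx = 5
  next 3 bits -> l2_idx = 0
  bottom 5 bits -> offset = 29

Answer: 5 0 29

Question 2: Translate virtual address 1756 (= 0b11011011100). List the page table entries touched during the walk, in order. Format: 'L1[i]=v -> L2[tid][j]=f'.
Answer: L1[6]=1 -> L2[1][6]=40

Derivation:
vaddr = 1756 = 0b11011011100
Split: l1_idx=6, l2_idx=6, offset=28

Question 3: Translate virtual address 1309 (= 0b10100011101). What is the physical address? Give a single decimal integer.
vaddr = 1309 = 0b10100011101
Split: l1_idx=5, l2_idx=0, offset=29
L1[5] = 2
L2[2][0] = 51
paddr = 51 * 32 + 29 = 1661

Answer: 1661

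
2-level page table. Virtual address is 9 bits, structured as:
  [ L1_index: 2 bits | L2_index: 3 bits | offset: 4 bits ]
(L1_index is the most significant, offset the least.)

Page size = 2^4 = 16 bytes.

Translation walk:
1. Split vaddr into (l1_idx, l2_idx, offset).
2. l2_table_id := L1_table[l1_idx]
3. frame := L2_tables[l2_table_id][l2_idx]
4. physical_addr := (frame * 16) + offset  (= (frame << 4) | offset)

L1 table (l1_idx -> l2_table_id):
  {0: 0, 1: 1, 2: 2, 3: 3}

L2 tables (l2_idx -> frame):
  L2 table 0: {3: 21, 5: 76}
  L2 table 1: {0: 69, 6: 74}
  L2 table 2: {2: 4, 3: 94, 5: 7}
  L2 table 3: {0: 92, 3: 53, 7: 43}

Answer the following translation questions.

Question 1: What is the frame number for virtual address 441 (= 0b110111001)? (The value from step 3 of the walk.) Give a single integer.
vaddr = 441: l1_idx=3, l2_idx=3
L1[3] = 3; L2[3][3] = 53

Answer: 53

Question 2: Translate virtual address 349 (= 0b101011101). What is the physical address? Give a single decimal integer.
Answer: 125

Derivation:
vaddr = 349 = 0b101011101
Split: l1_idx=2, l2_idx=5, offset=13
L1[2] = 2
L2[2][5] = 7
paddr = 7 * 16 + 13 = 125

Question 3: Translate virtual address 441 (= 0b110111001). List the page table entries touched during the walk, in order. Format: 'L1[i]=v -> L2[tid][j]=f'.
Answer: L1[3]=3 -> L2[3][3]=53

Derivation:
vaddr = 441 = 0b110111001
Split: l1_idx=3, l2_idx=3, offset=9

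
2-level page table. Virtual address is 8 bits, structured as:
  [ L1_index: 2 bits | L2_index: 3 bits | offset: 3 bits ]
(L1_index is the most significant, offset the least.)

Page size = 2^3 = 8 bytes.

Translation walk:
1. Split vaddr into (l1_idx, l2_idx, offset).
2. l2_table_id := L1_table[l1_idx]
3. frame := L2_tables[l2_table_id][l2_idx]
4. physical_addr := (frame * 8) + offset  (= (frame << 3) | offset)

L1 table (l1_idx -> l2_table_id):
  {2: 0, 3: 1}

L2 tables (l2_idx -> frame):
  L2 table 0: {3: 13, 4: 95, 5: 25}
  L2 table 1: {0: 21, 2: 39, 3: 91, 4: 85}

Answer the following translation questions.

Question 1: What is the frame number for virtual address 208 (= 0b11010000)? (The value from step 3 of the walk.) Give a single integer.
vaddr = 208: l1_idx=3, l2_idx=2
L1[3] = 1; L2[1][2] = 39

Answer: 39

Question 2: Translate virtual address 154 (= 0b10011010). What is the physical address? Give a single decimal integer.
Answer: 106

Derivation:
vaddr = 154 = 0b10011010
Split: l1_idx=2, l2_idx=3, offset=2
L1[2] = 0
L2[0][3] = 13
paddr = 13 * 8 + 2 = 106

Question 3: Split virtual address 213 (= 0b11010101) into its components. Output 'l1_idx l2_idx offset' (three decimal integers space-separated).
Answer: 3 2 5

Derivation:
vaddr = 213 = 0b11010101
  top 2 bits -> l1_idx = 3
  next 3 bits -> l2_idx = 2
  bottom 3 bits -> offset = 5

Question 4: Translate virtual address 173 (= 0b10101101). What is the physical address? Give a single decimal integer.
vaddr = 173 = 0b10101101
Split: l1_idx=2, l2_idx=5, offset=5
L1[2] = 0
L2[0][5] = 25
paddr = 25 * 8 + 5 = 205

Answer: 205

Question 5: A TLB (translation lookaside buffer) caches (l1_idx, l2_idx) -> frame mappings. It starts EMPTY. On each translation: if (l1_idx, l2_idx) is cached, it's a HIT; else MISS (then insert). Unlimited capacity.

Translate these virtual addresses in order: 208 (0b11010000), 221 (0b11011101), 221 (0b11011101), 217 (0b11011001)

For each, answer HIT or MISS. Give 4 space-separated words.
Answer: MISS MISS HIT HIT

Derivation:
vaddr=208: (3,2) not in TLB -> MISS, insert
vaddr=221: (3,3) not in TLB -> MISS, insert
vaddr=221: (3,3) in TLB -> HIT
vaddr=217: (3,3) in TLB -> HIT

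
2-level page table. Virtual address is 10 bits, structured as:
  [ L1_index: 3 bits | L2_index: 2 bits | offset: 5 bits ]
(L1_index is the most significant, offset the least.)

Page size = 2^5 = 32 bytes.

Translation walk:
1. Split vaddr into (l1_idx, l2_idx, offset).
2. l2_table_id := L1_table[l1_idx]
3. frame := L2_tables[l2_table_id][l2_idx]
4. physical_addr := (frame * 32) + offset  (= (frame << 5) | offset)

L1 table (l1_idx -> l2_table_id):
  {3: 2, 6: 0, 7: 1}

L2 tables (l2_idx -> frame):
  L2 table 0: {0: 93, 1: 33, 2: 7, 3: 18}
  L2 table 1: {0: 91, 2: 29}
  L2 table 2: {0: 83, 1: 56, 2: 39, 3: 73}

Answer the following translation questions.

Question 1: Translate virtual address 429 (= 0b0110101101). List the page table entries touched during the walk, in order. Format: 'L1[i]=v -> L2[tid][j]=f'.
Answer: L1[3]=2 -> L2[2][1]=56

Derivation:
vaddr = 429 = 0b0110101101
Split: l1_idx=3, l2_idx=1, offset=13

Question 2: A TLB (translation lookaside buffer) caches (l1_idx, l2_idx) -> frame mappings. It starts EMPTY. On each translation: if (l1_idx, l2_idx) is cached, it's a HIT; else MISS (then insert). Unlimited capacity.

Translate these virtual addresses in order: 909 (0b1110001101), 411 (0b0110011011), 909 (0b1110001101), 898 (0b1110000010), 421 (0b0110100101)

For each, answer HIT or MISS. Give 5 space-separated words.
Answer: MISS MISS HIT HIT MISS

Derivation:
vaddr=909: (7,0) not in TLB -> MISS, insert
vaddr=411: (3,0) not in TLB -> MISS, insert
vaddr=909: (7,0) in TLB -> HIT
vaddr=898: (7,0) in TLB -> HIT
vaddr=421: (3,1) not in TLB -> MISS, insert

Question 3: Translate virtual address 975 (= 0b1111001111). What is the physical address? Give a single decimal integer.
vaddr = 975 = 0b1111001111
Split: l1_idx=7, l2_idx=2, offset=15
L1[7] = 1
L2[1][2] = 29
paddr = 29 * 32 + 15 = 943

Answer: 943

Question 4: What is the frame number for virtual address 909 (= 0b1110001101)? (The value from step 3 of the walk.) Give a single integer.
Answer: 91

Derivation:
vaddr = 909: l1_idx=7, l2_idx=0
L1[7] = 1; L2[1][0] = 91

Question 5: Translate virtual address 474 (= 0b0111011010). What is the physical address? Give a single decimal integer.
Answer: 1274

Derivation:
vaddr = 474 = 0b0111011010
Split: l1_idx=3, l2_idx=2, offset=26
L1[3] = 2
L2[2][2] = 39
paddr = 39 * 32 + 26 = 1274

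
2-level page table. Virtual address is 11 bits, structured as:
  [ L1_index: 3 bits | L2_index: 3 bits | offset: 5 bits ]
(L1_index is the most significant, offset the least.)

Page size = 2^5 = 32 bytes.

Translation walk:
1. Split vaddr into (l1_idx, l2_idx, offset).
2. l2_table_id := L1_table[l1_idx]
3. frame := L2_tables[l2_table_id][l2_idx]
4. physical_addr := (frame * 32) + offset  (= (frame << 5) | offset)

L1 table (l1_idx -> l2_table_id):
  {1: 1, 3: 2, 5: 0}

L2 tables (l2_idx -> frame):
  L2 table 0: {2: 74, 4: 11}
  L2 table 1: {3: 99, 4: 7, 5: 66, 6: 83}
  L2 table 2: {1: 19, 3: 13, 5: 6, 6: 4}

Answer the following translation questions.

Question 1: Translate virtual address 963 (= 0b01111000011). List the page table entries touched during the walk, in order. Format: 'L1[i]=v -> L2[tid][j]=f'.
Answer: L1[3]=2 -> L2[2][6]=4

Derivation:
vaddr = 963 = 0b01111000011
Split: l1_idx=3, l2_idx=6, offset=3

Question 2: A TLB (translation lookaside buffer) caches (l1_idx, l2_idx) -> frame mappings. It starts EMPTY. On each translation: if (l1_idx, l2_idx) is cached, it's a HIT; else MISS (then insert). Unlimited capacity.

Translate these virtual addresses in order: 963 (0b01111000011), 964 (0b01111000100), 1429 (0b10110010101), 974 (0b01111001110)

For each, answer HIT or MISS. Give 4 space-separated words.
Answer: MISS HIT MISS HIT

Derivation:
vaddr=963: (3,6) not in TLB -> MISS, insert
vaddr=964: (3,6) in TLB -> HIT
vaddr=1429: (5,4) not in TLB -> MISS, insert
vaddr=974: (3,6) in TLB -> HIT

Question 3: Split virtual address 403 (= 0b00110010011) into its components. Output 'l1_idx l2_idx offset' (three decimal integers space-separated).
vaddr = 403 = 0b00110010011
  top 3 bits -> l1_idx = 1
  next 3 bits -> l2_idx = 4
  bottom 5 bits -> offset = 19

Answer: 1 4 19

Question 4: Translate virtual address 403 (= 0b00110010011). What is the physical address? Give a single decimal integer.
vaddr = 403 = 0b00110010011
Split: l1_idx=1, l2_idx=4, offset=19
L1[1] = 1
L2[1][4] = 7
paddr = 7 * 32 + 19 = 243

Answer: 243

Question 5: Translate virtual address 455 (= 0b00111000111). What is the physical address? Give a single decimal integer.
Answer: 2663

Derivation:
vaddr = 455 = 0b00111000111
Split: l1_idx=1, l2_idx=6, offset=7
L1[1] = 1
L2[1][6] = 83
paddr = 83 * 32 + 7 = 2663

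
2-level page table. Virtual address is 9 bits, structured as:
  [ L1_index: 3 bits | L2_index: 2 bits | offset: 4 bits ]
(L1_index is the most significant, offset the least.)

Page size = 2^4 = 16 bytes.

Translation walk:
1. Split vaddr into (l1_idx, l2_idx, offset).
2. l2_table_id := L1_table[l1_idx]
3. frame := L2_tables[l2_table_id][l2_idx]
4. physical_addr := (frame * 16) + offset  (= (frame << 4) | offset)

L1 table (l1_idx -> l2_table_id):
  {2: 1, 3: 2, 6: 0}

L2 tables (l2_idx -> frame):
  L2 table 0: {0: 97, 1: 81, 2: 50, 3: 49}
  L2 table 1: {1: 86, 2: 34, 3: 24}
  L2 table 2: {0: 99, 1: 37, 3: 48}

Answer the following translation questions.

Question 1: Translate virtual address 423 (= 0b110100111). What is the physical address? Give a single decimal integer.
vaddr = 423 = 0b110100111
Split: l1_idx=6, l2_idx=2, offset=7
L1[6] = 0
L2[0][2] = 50
paddr = 50 * 16 + 7 = 807

Answer: 807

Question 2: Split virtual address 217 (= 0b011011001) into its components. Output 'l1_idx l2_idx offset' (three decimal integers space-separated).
vaddr = 217 = 0b011011001
  top 3 bits -> l1_idx = 3
  next 2 bits -> l2_idx = 1
  bottom 4 bits -> offset = 9

Answer: 3 1 9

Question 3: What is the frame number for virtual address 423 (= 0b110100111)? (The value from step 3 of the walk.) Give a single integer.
vaddr = 423: l1_idx=6, l2_idx=2
L1[6] = 0; L2[0][2] = 50

Answer: 50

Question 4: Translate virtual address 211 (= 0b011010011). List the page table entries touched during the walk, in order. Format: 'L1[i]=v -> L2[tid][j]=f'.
Answer: L1[3]=2 -> L2[2][1]=37

Derivation:
vaddr = 211 = 0b011010011
Split: l1_idx=3, l2_idx=1, offset=3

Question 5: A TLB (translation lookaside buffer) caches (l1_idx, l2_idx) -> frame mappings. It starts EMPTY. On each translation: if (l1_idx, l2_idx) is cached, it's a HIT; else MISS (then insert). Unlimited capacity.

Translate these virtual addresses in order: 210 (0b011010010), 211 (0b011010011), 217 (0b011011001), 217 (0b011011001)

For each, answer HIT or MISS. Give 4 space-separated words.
Answer: MISS HIT HIT HIT

Derivation:
vaddr=210: (3,1) not in TLB -> MISS, insert
vaddr=211: (3,1) in TLB -> HIT
vaddr=217: (3,1) in TLB -> HIT
vaddr=217: (3,1) in TLB -> HIT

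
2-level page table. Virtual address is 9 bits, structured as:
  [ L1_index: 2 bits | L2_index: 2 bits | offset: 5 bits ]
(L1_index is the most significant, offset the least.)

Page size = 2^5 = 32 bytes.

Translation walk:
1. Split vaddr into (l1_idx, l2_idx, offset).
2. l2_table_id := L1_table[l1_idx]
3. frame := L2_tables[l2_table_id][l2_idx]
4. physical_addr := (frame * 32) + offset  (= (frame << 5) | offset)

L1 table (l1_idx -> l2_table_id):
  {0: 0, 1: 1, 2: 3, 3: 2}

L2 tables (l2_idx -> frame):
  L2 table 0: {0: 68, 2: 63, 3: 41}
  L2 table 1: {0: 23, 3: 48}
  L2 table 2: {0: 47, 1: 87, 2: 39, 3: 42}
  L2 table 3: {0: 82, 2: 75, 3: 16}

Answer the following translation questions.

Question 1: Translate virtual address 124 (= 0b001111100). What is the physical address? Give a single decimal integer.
Answer: 1340

Derivation:
vaddr = 124 = 0b001111100
Split: l1_idx=0, l2_idx=3, offset=28
L1[0] = 0
L2[0][3] = 41
paddr = 41 * 32 + 28 = 1340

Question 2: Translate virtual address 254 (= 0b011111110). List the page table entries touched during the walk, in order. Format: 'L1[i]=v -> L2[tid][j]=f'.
Answer: L1[1]=1 -> L2[1][3]=48

Derivation:
vaddr = 254 = 0b011111110
Split: l1_idx=1, l2_idx=3, offset=30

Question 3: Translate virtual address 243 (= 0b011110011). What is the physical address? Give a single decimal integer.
Answer: 1555

Derivation:
vaddr = 243 = 0b011110011
Split: l1_idx=1, l2_idx=3, offset=19
L1[1] = 1
L2[1][3] = 48
paddr = 48 * 32 + 19 = 1555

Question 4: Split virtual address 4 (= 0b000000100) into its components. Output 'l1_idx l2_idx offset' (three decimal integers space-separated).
vaddr = 4 = 0b000000100
  top 2 bits -> l1_idx = 0
  next 2 bits -> l2_idx = 0
  bottom 5 bits -> offset = 4

Answer: 0 0 4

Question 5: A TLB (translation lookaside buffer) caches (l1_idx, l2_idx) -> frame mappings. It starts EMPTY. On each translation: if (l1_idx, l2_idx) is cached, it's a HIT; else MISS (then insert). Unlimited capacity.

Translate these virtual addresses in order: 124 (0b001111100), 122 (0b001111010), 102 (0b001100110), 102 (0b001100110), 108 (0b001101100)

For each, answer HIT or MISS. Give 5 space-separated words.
vaddr=124: (0,3) not in TLB -> MISS, insert
vaddr=122: (0,3) in TLB -> HIT
vaddr=102: (0,3) in TLB -> HIT
vaddr=102: (0,3) in TLB -> HIT
vaddr=108: (0,3) in TLB -> HIT

Answer: MISS HIT HIT HIT HIT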